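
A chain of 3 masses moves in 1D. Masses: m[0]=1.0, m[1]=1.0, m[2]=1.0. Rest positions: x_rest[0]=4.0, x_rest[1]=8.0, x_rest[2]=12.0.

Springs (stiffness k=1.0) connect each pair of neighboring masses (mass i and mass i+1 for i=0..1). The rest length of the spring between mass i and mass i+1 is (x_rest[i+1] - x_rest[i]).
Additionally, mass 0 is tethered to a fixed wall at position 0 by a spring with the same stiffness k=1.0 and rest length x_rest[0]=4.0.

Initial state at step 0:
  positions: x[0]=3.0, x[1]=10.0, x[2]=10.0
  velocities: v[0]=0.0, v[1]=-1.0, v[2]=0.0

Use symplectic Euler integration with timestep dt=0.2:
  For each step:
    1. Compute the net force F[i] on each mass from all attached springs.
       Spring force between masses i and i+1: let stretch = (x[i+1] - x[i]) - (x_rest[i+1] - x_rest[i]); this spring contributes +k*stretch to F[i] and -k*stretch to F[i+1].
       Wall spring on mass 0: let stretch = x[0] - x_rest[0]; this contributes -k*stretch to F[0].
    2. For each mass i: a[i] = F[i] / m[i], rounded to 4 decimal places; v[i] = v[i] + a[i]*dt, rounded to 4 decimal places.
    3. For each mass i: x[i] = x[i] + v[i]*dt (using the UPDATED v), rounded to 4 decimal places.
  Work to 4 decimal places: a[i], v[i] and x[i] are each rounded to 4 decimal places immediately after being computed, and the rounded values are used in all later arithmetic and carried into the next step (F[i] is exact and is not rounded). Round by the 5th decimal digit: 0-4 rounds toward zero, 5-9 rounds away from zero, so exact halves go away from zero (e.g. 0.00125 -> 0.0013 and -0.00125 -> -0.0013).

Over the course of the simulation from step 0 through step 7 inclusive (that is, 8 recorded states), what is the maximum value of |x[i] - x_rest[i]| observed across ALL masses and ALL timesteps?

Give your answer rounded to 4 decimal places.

Step 0: x=[3.0000 10.0000 10.0000] v=[0.0000 -1.0000 0.0000]
Step 1: x=[3.1600 9.5200 10.1600] v=[0.8000 -2.4000 0.8000]
Step 2: x=[3.4480 8.8112 10.4544] v=[1.4400 -3.5440 1.4720]
Step 3: x=[3.8126 7.9536 10.8431] v=[1.8230 -4.2880 1.9434]
Step 4: x=[4.1903 7.0459 11.2762] v=[1.8887 -4.5383 2.1655]
Step 5: x=[4.5147 6.1932 11.7001] v=[1.6218 -4.2634 2.1194]
Step 6: x=[4.7256 5.4937 12.0637] v=[1.0546 -3.4977 1.8180]
Step 7: x=[4.7782 5.0262 12.3245] v=[0.2631 -2.3373 1.3040]
Max displacement = 2.9738

Answer: 2.9738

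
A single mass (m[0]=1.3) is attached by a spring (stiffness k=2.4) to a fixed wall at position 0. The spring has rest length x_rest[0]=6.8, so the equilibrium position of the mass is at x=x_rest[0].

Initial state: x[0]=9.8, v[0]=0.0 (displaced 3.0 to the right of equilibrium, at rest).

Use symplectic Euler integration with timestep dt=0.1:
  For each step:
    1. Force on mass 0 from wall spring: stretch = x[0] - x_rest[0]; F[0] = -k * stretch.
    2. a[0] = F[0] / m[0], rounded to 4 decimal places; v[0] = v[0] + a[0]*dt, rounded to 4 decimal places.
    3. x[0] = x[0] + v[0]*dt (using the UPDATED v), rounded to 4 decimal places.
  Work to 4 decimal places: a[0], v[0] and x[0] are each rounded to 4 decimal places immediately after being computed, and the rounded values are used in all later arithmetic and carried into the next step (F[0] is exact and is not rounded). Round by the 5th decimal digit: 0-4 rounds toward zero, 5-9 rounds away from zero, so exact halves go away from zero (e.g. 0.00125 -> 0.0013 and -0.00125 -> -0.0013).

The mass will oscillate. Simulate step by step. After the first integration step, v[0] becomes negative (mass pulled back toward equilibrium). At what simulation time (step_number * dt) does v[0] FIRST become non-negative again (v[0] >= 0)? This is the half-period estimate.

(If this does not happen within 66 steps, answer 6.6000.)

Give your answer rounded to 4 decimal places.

Answer: 2.4000

Derivation:
Step 0: x=[9.8000] v=[0.0000]
Step 1: x=[9.7446] v=[-0.5539]
Step 2: x=[9.6349] v=[-1.0975]
Step 3: x=[9.4728] v=[-1.6209]
Step 4: x=[9.2614] v=[-2.1143]
Step 5: x=[9.0045] v=[-2.5687]
Step 6: x=[8.7069] v=[-2.9757]
Step 7: x=[8.3741] v=[-3.3277]
Step 8: x=[8.0123] v=[-3.6183]
Step 9: x=[7.6281] v=[-3.8421]
Step 10: x=[7.2286] v=[-3.9950]
Step 11: x=[6.8212] v=[-4.0741]
Step 12: x=[6.4134] v=[-4.0780]
Step 13: x=[6.0127] v=[-4.0066]
Step 14: x=[5.6266] v=[-3.8613]
Step 15: x=[5.2621] v=[-3.6447]
Step 16: x=[4.9260] v=[-3.3608]
Step 17: x=[4.6245] v=[-3.0148]
Step 18: x=[4.3632] v=[-2.6132]
Step 19: x=[4.1469] v=[-2.1633]
Step 20: x=[3.9796] v=[-1.6735]
Step 21: x=[3.8643] v=[-1.1528]
Step 22: x=[3.8032] v=[-0.6108]
Step 23: x=[3.7975] v=[-0.0575]
Step 24: x=[3.8472] v=[0.4968]
First v>=0 after going negative at step 24, time=2.4000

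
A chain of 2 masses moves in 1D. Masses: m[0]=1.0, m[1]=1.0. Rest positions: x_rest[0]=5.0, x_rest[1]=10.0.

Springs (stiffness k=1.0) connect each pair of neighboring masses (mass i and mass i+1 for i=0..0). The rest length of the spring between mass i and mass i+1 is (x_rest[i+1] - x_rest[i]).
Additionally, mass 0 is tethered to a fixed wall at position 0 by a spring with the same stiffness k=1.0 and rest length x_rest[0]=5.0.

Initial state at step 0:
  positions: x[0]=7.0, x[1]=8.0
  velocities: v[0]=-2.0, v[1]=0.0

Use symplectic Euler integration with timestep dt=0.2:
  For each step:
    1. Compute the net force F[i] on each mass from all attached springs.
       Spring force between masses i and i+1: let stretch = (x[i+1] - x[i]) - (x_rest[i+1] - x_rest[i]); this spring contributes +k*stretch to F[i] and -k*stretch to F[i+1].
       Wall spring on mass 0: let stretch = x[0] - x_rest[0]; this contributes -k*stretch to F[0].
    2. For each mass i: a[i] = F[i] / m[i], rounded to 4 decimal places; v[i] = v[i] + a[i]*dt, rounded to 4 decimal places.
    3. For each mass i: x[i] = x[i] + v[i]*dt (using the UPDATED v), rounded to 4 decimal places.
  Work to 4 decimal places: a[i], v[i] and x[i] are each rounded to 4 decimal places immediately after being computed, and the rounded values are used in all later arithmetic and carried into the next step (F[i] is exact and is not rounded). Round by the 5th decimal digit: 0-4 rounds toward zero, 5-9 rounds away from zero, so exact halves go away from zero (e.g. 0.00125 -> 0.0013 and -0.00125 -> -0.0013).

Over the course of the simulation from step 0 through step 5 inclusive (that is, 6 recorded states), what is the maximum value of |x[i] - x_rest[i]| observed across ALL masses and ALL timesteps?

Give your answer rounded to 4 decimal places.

Step 0: x=[7.0000 8.0000] v=[-2.0000 0.0000]
Step 1: x=[6.3600 8.1600] v=[-3.2000 0.8000]
Step 2: x=[5.5376 8.4480] v=[-4.1120 1.4400]
Step 3: x=[4.6101 8.8196] v=[-4.6374 1.8579]
Step 4: x=[3.6666 9.2228] v=[-4.7175 2.0160]
Step 5: x=[2.7987 9.6038] v=[-4.3396 1.9048]
Max displacement = 2.2013

Answer: 2.2013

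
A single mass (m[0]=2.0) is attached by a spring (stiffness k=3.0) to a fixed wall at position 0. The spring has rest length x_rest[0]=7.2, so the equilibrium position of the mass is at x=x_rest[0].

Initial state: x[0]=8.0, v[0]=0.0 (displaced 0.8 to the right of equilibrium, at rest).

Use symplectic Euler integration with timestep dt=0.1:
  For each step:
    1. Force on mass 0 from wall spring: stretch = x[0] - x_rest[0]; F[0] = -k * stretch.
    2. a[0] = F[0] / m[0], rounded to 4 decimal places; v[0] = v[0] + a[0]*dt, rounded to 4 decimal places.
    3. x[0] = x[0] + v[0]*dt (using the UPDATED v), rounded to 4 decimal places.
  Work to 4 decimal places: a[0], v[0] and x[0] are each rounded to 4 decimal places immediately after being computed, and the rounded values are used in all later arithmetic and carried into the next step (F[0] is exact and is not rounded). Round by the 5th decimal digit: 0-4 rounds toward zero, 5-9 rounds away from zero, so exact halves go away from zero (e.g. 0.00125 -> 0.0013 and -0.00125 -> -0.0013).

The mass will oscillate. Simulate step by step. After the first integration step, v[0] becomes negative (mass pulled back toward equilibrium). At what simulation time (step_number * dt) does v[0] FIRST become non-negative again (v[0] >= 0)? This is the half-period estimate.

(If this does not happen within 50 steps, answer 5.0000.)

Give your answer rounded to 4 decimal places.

Answer: 2.6000

Derivation:
Step 0: x=[8.0000] v=[0.0000]
Step 1: x=[7.9880] v=[-0.1200]
Step 2: x=[7.9642] v=[-0.2382]
Step 3: x=[7.9289] v=[-0.3528]
Step 4: x=[7.8827] v=[-0.4621]
Step 5: x=[7.8263] v=[-0.5645]
Step 6: x=[7.7605] v=[-0.6585]
Step 7: x=[7.6862] v=[-0.7426]
Step 8: x=[7.6047] v=[-0.8155]
Step 9: x=[7.5171] v=[-0.8762]
Step 10: x=[7.4247] v=[-0.9238]
Step 11: x=[7.3290] v=[-0.9575]
Step 12: x=[7.2313] v=[-0.9769]
Step 13: x=[7.1331] v=[-0.9816]
Step 14: x=[7.0359] v=[-0.9716]
Step 15: x=[6.9412] v=[-0.9470]
Step 16: x=[6.8504] v=[-0.9082]
Step 17: x=[6.7648] v=[-0.8558]
Step 18: x=[6.6858] v=[-0.7905]
Step 19: x=[6.6145] v=[-0.7134]
Step 20: x=[6.5519] v=[-0.6256]
Step 21: x=[6.4991] v=[-0.5284]
Step 22: x=[6.4568] v=[-0.4233]
Step 23: x=[6.4256] v=[-0.3118]
Step 24: x=[6.4060] v=[-0.1956]
Step 25: x=[6.3984] v=[-0.0765]
Step 26: x=[6.4028] v=[0.0437]
First v>=0 after going negative at step 26, time=2.6000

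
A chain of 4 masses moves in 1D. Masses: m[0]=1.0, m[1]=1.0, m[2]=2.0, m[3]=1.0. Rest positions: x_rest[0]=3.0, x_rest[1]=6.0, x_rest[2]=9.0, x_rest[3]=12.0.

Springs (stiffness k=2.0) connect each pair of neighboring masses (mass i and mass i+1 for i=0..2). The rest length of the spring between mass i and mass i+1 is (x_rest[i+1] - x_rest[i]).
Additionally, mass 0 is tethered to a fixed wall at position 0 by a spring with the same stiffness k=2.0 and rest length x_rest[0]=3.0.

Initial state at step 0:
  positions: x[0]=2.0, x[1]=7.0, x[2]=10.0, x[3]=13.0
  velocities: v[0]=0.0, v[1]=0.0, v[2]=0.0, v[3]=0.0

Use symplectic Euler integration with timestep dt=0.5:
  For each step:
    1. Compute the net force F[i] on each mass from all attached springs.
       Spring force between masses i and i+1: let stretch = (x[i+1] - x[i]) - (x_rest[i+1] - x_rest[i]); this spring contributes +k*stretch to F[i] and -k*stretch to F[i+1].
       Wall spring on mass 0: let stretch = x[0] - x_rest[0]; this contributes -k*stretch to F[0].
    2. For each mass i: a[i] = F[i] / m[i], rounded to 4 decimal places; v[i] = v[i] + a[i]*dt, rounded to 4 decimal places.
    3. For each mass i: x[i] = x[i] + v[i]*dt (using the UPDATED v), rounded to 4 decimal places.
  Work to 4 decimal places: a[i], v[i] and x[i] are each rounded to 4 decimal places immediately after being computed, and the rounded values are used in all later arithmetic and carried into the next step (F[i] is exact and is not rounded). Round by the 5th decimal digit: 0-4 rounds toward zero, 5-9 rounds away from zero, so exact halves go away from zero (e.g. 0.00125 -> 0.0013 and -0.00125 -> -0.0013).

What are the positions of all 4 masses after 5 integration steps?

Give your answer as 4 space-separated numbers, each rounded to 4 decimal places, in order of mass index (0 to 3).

Answer: 2.7969 6.8282 9.4688 11.9063

Derivation:
Step 0: x=[2.0000 7.0000 10.0000 13.0000] v=[0.0000 0.0000 0.0000 0.0000]
Step 1: x=[3.5000 6.0000 10.0000 13.0000] v=[3.0000 -2.0000 0.0000 0.0000]
Step 2: x=[4.5000 5.7500 9.7500 13.0000] v=[2.0000 -0.5000 -0.5000 0.0000]
Step 3: x=[3.8750 6.8750 9.3125 12.8750] v=[-1.2500 2.2500 -0.8750 -0.2500]
Step 4: x=[2.8125 7.7188 9.1563 12.4688] v=[-2.1250 1.6875 -0.3125 -0.8125]
Step 5: x=[2.7969 6.8282 9.4688 11.9063] v=[-0.0312 -1.7813 0.6250 -1.1250]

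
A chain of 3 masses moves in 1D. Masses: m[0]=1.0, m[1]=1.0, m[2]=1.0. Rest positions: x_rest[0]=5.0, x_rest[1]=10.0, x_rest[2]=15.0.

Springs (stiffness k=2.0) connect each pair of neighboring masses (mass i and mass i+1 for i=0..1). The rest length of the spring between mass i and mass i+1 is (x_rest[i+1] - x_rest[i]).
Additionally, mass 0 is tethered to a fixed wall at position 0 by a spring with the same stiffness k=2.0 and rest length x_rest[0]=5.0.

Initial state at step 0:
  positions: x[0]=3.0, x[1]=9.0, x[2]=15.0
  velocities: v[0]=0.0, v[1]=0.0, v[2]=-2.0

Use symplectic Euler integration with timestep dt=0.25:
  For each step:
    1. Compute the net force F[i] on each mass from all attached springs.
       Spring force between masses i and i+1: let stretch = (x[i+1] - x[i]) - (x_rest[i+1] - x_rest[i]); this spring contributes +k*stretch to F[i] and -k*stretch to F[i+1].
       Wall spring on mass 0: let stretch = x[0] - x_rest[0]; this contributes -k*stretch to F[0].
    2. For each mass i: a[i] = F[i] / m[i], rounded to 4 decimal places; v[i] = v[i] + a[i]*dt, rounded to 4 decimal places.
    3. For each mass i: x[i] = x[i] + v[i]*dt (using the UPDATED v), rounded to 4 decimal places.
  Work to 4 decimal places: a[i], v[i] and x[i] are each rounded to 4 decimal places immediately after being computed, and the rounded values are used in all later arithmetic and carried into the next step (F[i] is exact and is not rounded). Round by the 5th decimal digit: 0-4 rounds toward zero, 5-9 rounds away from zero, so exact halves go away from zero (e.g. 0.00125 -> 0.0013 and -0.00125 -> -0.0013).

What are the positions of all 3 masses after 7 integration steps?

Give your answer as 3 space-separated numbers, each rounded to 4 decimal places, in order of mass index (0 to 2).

Step 0: x=[3.0000 9.0000 15.0000] v=[0.0000 0.0000 -2.0000]
Step 1: x=[3.3750 9.0000 14.3750] v=[1.5000 0.0000 -2.5000]
Step 2: x=[4.0313 8.9688 13.7031] v=[2.6250 -0.1250 -2.6875]
Step 3: x=[4.8008 8.9122 13.0644] v=[3.0781 -0.2266 -2.5547]
Step 4: x=[5.4842 8.8607 12.5317] v=[2.7334 -0.2062 -2.1308]
Step 5: x=[5.9041 8.8460 12.1651] v=[1.6796 -0.0590 -1.4663]
Step 6: x=[5.9537 8.8784 12.0086] v=[0.1985 0.1296 -0.6259]
Step 7: x=[5.6247 8.9365 12.0859] v=[-1.3160 0.2324 0.3090]

Answer: 5.6247 8.9365 12.0859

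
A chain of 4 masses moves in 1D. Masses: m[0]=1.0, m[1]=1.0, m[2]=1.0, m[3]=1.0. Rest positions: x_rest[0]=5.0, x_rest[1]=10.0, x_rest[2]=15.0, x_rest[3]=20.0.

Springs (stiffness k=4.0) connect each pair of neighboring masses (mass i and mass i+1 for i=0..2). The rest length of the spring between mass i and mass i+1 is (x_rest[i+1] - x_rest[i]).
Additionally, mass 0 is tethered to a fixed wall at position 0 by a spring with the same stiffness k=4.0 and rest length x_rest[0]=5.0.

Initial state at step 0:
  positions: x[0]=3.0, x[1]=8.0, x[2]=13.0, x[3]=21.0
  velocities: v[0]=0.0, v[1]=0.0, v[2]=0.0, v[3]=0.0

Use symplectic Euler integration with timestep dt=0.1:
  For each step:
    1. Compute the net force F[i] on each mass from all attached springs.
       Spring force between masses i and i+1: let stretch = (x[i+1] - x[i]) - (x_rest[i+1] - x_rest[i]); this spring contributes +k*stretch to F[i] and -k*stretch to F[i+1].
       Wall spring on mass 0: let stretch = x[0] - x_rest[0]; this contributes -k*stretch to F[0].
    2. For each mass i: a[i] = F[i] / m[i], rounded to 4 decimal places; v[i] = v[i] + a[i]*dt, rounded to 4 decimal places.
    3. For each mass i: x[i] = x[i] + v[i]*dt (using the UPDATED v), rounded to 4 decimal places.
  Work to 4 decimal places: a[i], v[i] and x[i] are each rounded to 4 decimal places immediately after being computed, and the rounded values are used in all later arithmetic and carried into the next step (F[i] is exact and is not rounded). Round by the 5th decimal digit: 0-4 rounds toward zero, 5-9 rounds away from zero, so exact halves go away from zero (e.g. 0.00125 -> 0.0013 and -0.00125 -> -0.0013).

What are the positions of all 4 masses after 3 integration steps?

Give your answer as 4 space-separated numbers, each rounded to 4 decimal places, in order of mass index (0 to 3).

Step 0: x=[3.0000 8.0000 13.0000 21.0000] v=[0.0000 0.0000 0.0000 0.0000]
Step 1: x=[3.0800 8.0000 13.1200 20.8800] v=[0.8000 0.0000 1.2000 -1.2000]
Step 2: x=[3.2336 8.0080 13.3456 20.6496] v=[1.5360 0.0800 2.2560 -2.3040]
Step 3: x=[3.4488 8.0385 13.6499 20.3270] v=[2.1523 0.3053 3.0426 -3.2256]

Answer: 3.4488 8.0385 13.6499 20.3270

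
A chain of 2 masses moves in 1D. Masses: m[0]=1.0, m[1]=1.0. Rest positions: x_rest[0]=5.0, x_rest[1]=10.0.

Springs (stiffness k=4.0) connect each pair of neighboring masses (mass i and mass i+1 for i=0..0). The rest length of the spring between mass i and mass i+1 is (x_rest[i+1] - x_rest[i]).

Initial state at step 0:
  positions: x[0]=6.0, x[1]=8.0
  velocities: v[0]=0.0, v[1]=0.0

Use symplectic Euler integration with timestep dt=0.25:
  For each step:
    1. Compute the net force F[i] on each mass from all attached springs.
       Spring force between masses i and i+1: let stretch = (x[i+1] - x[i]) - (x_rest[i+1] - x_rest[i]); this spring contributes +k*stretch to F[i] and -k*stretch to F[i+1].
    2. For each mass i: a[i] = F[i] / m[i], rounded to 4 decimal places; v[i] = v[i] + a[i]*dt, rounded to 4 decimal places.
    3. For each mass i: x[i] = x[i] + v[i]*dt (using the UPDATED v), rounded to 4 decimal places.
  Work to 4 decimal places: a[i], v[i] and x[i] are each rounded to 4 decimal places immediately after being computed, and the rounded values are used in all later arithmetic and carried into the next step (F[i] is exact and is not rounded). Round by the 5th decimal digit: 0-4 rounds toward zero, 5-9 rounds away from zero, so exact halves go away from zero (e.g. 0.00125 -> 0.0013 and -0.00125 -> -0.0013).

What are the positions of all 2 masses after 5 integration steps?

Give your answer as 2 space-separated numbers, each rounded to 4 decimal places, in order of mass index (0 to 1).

Step 0: x=[6.0000 8.0000] v=[0.0000 0.0000]
Step 1: x=[5.2500 8.7500] v=[-3.0000 3.0000]
Step 2: x=[4.1250 9.8750] v=[-4.5000 4.5000]
Step 3: x=[3.1875 10.8125] v=[-3.7500 3.7500]
Step 4: x=[2.9063 11.0938] v=[-1.1250 1.1250]
Step 5: x=[3.4219 10.5782] v=[2.0625 -2.0625]

Answer: 3.4219 10.5782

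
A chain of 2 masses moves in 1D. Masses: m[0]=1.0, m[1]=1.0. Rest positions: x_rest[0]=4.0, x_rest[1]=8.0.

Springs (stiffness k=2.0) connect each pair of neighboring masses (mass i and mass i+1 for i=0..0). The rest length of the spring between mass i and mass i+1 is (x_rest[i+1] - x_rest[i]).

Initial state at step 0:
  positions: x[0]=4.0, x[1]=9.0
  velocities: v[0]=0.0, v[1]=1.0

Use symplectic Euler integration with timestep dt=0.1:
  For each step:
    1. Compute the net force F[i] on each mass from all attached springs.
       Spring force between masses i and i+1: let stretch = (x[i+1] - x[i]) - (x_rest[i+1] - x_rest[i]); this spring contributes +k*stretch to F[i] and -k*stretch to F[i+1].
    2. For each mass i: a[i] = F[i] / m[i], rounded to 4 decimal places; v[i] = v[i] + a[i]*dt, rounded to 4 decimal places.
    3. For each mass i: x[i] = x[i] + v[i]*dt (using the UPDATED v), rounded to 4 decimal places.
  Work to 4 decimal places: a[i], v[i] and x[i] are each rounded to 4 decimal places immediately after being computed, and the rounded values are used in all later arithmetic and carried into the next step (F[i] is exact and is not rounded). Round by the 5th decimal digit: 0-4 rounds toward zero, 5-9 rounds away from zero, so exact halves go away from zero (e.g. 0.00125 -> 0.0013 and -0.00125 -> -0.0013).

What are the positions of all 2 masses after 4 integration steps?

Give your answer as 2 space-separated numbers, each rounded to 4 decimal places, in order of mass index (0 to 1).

Step 0: x=[4.0000 9.0000] v=[0.0000 1.0000]
Step 1: x=[4.0200 9.0800] v=[0.2000 0.8000]
Step 2: x=[4.0612 9.1388] v=[0.4120 0.5880]
Step 3: x=[4.1240 9.1761] v=[0.6275 0.3725]
Step 4: x=[4.2078 9.1923] v=[0.8379 0.1621]

Answer: 4.2078 9.1923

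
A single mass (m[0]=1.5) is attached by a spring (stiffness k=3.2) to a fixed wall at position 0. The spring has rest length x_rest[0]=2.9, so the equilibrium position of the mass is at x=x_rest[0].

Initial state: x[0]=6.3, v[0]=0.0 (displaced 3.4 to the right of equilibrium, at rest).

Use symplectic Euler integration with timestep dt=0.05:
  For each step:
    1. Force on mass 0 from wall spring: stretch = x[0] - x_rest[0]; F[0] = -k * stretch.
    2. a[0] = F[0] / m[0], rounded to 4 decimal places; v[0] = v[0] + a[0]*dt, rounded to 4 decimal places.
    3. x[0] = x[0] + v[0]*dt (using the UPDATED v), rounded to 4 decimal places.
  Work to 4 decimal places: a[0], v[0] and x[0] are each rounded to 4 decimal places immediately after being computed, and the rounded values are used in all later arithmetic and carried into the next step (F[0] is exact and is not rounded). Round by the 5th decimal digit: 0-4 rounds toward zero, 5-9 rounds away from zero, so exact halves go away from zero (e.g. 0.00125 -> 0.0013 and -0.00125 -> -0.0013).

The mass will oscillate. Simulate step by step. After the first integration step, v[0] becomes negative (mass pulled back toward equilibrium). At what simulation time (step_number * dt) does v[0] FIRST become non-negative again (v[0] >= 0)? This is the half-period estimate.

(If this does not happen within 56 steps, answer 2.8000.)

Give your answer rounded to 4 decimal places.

Step 0: x=[6.3000] v=[0.0000]
Step 1: x=[6.2819] v=[-0.3627]
Step 2: x=[6.2457] v=[-0.7234]
Step 3: x=[6.1917] v=[-1.0803]
Step 4: x=[6.1201] v=[-1.4314]
Step 5: x=[6.0314] v=[-1.7749]
Step 6: x=[5.9260] v=[-2.1089]
Step 7: x=[5.8044] v=[-2.4317]
Step 8: x=[5.6673] v=[-2.7415]
Step 9: x=[5.5155] v=[-3.0367]
Step 10: x=[5.3497] v=[-3.3157]
Step 11: x=[5.1709] v=[-3.5770]
Step 12: x=[4.9799] v=[-3.8192]
Step 13: x=[4.7778] v=[-4.0411]
Step 14: x=[4.5657] v=[-4.2414]
Step 15: x=[4.3447] v=[-4.4191]
Step 16: x=[4.1160] v=[-4.5732]
Step 17: x=[3.8809] v=[-4.7029]
Step 18: x=[3.6405] v=[-4.8075]
Step 19: x=[3.3962] v=[-4.8865]
Step 20: x=[3.1492] v=[-4.9394]
Step 21: x=[2.9009] v=[-4.9660]
Step 22: x=[2.6526] v=[-4.9661]
Step 23: x=[2.4056] v=[-4.9397]
Step 24: x=[2.1613] v=[-4.8870]
Step 25: x=[1.9209] v=[-4.8082]
Step 26: x=[1.6857] v=[-4.7038]
Step 27: x=[1.4570] v=[-4.5743]
Step 28: x=[1.2360] v=[-4.4204]
Step 29: x=[1.0239] v=[-4.2429]
Step 30: x=[0.8218] v=[-4.0428]
Step 31: x=[0.6307] v=[-3.8211]
Step 32: x=[0.4518] v=[-3.5790]
Step 33: x=[0.2859] v=[-3.3179]
Step 34: x=[0.1339] v=[-3.0391]
Step 35: x=[-0.0033] v=[-2.7441]
Step 36: x=[-0.1250] v=[-2.4344]
Step 37: x=[-0.2306] v=[-2.1117]
Step 38: x=[-0.3195] v=[-1.7778]
Step 39: x=[-0.3912] v=[-1.4344]
Step 40: x=[-0.4454] v=[-1.0833]
Step 41: x=[-0.4817] v=[-0.7265]
Step 42: x=[-0.5000] v=[-0.3658]
Step 43: x=[-0.5002] v=[-0.0031]
Step 44: x=[-0.4822] v=[0.3596]
First v>=0 after going negative at step 44, time=2.2000

Answer: 2.2000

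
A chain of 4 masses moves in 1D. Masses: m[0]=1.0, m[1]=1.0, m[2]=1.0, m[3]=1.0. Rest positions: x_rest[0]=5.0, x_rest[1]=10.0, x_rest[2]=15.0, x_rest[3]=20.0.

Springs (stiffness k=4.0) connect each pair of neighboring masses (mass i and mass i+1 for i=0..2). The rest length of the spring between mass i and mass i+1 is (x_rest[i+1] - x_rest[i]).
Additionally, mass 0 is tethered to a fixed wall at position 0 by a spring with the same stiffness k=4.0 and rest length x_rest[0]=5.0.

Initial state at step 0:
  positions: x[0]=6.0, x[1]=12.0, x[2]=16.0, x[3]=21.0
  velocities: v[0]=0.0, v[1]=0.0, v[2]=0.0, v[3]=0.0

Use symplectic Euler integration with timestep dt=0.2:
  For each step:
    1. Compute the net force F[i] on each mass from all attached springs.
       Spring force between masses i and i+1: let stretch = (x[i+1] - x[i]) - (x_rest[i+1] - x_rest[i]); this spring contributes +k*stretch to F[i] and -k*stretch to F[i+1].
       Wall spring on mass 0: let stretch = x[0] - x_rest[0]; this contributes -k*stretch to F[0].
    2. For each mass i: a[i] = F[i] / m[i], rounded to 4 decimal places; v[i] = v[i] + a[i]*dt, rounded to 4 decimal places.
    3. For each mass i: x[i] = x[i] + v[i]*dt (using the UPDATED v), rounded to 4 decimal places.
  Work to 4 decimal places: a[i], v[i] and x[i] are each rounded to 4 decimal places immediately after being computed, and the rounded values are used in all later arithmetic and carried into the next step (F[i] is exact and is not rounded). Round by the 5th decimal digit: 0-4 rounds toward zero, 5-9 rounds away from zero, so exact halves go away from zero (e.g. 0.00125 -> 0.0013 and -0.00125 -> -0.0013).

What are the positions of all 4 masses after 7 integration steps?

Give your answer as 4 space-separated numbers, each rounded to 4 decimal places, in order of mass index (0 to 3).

Step 0: x=[6.0000 12.0000 16.0000 21.0000] v=[0.0000 0.0000 0.0000 0.0000]
Step 1: x=[6.0000 11.6800 16.1600 21.0000] v=[0.0000 -1.6000 0.8000 0.0000]
Step 2: x=[5.9488 11.1680 16.3776 21.0256] v=[-0.2560 -2.5600 1.0880 0.1280]
Step 3: x=[5.7809 10.6545 16.5053 21.1075] v=[-0.8397 -2.5677 0.6387 0.4096]
Step 4: x=[5.4678 10.2973 16.4333 21.2531] v=[-1.5655 -1.7859 -0.3602 0.7278]
Step 5: x=[5.0526 10.1492 16.1507 21.4275] v=[-2.0761 -0.7407 -1.4132 0.8720]
Step 6: x=[4.6444 10.1458 15.7521 21.5576] v=[-2.0409 -0.0168 -1.9930 0.6506]
Step 7: x=[4.3733 10.1592 15.3854 21.5588] v=[-1.3553 0.0671 -1.8336 0.0062]

Answer: 4.3733 10.1592 15.3854 21.5588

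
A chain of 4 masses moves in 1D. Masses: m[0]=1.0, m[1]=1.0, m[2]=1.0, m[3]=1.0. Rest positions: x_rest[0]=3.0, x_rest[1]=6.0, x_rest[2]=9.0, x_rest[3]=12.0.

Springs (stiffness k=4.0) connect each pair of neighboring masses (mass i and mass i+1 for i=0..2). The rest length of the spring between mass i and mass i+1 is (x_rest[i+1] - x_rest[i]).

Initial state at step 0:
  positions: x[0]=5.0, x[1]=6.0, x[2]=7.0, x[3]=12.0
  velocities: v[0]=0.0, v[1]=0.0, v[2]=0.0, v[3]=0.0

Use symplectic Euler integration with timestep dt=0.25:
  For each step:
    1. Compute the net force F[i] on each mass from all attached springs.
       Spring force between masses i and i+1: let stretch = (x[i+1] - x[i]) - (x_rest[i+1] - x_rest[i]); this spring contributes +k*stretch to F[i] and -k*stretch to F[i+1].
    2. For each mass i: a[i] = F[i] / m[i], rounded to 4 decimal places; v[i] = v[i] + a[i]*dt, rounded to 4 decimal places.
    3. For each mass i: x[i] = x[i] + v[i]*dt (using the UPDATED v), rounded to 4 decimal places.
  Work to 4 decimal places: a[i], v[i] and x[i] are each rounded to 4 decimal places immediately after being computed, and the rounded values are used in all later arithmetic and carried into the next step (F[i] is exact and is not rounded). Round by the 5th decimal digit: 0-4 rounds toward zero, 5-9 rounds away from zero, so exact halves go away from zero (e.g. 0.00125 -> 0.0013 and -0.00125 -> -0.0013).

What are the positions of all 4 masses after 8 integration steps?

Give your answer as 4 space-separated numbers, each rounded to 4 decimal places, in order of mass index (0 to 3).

Step 0: x=[5.0000 6.0000 7.0000 12.0000] v=[0.0000 0.0000 0.0000 0.0000]
Step 1: x=[4.5000 6.0000 8.0000 11.5000] v=[-2.0000 0.0000 4.0000 -2.0000]
Step 2: x=[3.6250 6.1250 9.3750 10.8750] v=[-3.5000 0.5000 5.5000 -2.5000]
Step 3: x=[2.6250 6.4375 10.3125 10.6250] v=[-4.0000 1.2500 3.7500 -1.0000]
Step 4: x=[1.8281 6.7656 10.3594 11.0469] v=[-3.1875 1.3125 0.1875 1.6875]
Step 5: x=[1.5156 6.7578 9.6797 12.0469] v=[-1.2500 -0.0312 -2.7188 4.0000]
Step 6: x=[1.7637 6.1699 8.8613 13.2051] v=[0.9922 -2.3515 -3.2735 4.6328]
Step 7: x=[2.3633 5.1533 8.4560 14.0274] v=[2.3984 -4.0663 -1.6211 3.2890]
Step 8: x=[2.9104 4.2649 8.6179 14.2068] v=[2.1884 -3.5536 0.6476 0.7176]

Answer: 2.9104 4.2649 8.6179 14.2068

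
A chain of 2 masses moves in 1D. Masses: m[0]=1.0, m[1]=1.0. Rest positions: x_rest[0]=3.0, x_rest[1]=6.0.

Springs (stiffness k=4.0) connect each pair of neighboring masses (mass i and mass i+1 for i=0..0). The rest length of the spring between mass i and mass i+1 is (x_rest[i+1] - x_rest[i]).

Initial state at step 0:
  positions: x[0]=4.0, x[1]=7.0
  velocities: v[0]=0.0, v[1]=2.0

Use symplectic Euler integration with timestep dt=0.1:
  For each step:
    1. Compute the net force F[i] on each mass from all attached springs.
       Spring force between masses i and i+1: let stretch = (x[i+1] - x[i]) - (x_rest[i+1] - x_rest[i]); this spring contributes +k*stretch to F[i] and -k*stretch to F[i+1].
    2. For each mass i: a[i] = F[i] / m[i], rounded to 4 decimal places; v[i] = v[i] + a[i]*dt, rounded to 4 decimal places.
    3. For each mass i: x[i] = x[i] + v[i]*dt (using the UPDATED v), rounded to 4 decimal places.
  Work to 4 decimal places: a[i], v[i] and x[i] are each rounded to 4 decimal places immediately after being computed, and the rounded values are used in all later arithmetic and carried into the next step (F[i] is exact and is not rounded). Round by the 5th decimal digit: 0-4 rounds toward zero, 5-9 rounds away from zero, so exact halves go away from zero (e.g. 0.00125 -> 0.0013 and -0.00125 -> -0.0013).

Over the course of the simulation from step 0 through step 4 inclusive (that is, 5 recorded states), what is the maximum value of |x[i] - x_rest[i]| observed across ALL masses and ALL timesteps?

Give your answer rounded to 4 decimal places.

Answer: 1.7238

Derivation:
Step 0: x=[4.0000 7.0000] v=[0.0000 2.0000]
Step 1: x=[4.0000 7.2000] v=[0.0000 2.0000]
Step 2: x=[4.0080 7.3920] v=[0.0800 1.9200]
Step 3: x=[4.0314 7.5686] v=[0.2336 1.7664]
Step 4: x=[4.0763 7.7238] v=[0.4485 1.5515]
Max displacement = 1.7238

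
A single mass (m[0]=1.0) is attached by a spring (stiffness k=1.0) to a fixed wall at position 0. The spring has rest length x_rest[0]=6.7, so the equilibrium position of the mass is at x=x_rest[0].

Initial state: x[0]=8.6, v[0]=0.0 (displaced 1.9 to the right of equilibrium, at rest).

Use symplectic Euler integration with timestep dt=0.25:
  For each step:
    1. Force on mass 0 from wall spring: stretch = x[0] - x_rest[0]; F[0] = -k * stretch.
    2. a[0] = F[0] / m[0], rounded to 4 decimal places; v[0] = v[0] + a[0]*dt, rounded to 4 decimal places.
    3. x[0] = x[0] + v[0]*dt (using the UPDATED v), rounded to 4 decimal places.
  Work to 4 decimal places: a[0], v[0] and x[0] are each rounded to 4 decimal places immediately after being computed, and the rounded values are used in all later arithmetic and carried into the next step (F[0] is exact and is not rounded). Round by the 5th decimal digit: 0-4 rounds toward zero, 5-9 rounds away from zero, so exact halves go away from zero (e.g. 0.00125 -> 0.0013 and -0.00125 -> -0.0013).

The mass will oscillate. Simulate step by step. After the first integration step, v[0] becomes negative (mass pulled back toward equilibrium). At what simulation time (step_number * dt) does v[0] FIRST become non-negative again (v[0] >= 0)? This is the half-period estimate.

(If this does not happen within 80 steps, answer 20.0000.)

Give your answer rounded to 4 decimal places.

Answer: 3.2500

Derivation:
Step 0: x=[8.6000] v=[0.0000]
Step 1: x=[8.4813] v=[-0.4750]
Step 2: x=[8.2512] v=[-0.9203]
Step 3: x=[7.9242] v=[-1.3081]
Step 4: x=[7.5207] v=[-1.6142]
Step 5: x=[7.0659] v=[-1.8194]
Step 6: x=[6.5882] v=[-1.9109]
Step 7: x=[6.1175] v=[-1.8830]
Step 8: x=[5.6832] v=[-1.7374]
Step 9: x=[5.3124] v=[-1.4832]
Step 10: x=[5.0283] v=[-1.1363]
Step 11: x=[4.8487] v=[-0.7184]
Step 12: x=[4.7848] v=[-0.2556]
Step 13: x=[4.8406] v=[0.2232]
First v>=0 after going negative at step 13, time=3.2500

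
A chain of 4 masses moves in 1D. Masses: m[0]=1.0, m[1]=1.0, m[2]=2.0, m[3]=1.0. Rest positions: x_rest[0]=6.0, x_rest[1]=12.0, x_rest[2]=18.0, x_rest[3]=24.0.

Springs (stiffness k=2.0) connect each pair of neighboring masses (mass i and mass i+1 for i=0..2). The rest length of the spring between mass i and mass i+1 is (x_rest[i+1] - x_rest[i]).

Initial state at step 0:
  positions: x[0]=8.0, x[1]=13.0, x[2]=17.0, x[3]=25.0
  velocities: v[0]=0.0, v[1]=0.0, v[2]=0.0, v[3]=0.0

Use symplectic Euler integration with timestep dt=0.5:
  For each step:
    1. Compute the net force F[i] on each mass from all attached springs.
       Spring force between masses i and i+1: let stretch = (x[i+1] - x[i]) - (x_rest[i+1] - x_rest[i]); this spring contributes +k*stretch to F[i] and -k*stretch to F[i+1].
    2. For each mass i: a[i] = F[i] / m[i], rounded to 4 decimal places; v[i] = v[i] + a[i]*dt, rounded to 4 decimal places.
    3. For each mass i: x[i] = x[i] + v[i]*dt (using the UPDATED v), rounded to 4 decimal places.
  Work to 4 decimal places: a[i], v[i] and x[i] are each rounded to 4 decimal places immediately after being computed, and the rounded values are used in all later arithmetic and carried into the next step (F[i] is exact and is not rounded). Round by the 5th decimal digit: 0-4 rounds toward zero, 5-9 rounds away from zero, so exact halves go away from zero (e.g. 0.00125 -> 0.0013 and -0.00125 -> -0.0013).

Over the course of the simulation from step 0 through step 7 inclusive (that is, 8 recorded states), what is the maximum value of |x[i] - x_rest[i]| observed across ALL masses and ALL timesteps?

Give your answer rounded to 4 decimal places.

Step 0: x=[8.0000 13.0000 17.0000 25.0000] v=[0.0000 0.0000 0.0000 0.0000]
Step 1: x=[7.5000 12.5000 18.0000 24.0000] v=[-1.0000 -1.0000 2.0000 -2.0000]
Step 2: x=[6.5000 12.2500 19.1250 23.0000] v=[-2.0000 -0.5000 2.2500 -2.0000]
Step 3: x=[5.3750 12.5625 19.5000 23.0625] v=[-2.2500 0.6250 0.7500 0.1250]
Step 4: x=[4.8438 12.7500 19.0313 24.3438] v=[-1.0625 0.3750 -0.9375 2.5625]
Step 5: x=[5.2657 12.1251 18.3204 25.9688] v=[0.8437 -1.2499 -1.4219 3.2500]
Step 6: x=[6.1173 11.1681 17.9727 26.7696] v=[1.7031 -1.9140 -0.6954 1.6016]
Step 7: x=[6.4943 11.0880 18.1231 26.1720] v=[0.7539 -0.1602 0.3008 -1.1953]
Max displacement = 2.7696

Answer: 2.7696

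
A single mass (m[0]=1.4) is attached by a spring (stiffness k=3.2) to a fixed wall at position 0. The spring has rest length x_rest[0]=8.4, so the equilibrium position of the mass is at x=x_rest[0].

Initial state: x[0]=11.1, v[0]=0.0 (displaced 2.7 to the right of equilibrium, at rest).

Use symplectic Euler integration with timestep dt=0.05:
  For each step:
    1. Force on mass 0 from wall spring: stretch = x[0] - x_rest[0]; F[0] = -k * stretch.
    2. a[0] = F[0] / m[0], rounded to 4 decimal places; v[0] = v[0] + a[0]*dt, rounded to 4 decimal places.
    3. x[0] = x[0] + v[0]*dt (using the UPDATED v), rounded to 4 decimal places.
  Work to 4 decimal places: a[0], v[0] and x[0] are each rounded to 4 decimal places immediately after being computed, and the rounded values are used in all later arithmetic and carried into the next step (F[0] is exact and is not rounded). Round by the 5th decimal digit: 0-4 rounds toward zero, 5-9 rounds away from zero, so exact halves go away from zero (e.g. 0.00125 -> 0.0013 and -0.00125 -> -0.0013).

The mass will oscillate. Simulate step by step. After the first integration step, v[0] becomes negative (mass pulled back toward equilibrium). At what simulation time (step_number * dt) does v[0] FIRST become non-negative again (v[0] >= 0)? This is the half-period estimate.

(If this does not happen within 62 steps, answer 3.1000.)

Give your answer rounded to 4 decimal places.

Step 0: x=[11.1000] v=[0.0000]
Step 1: x=[11.0846] v=[-0.3086]
Step 2: x=[11.0538] v=[-0.6154]
Step 3: x=[11.0079] v=[-0.9187]
Step 4: x=[10.9471] v=[-1.2167]
Step 5: x=[10.8717] v=[-1.5078]
Step 6: x=[10.7822] v=[-1.7903]
Step 7: x=[10.6791] v=[-2.0626]
Step 8: x=[10.5629] v=[-2.3231]
Step 9: x=[10.4344] v=[-2.5703]
Step 10: x=[10.2943] v=[-2.8028]
Step 11: x=[10.1433] v=[-3.0193]
Step 12: x=[9.9824] v=[-3.2185]
Step 13: x=[9.8124] v=[-3.3993]
Step 14: x=[9.6344] v=[-3.5607]
Step 15: x=[9.4493] v=[-3.7018]
Step 16: x=[9.2582] v=[-3.8217]
Step 17: x=[9.0622] v=[-3.9198]
Step 18: x=[8.8624] v=[-3.9955]
Step 19: x=[8.6600] v=[-4.0483]
Step 20: x=[8.4561] v=[-4.0780]
Step 21: x=[8.2519] v=[-4.0844]
Step 22: x=[8.0485] v=[-4.0675]
Step 23: x=[7.8471] v=[-4.0273]
Step 24: x=[7.6489] v=[-3.9641]
Step 25: x=[7.4550] v=[-3.8783]
Step 26: x=[7.2665] v=[-3.7703]
Step 27: x=[7.0845] v=[-3.6408]
Step 28: x=[6.9100] v=[-3.4905]
Step 29: x=[6.7440] v=[-3.3202]
Step 30: x=[6.5875] v=[-3.1309]
Step 31: x=[6.4413] v=[-2.9238]
Step 32: x=[6.3063] v=[-2.7000]
Step 33: x=[6.1833] v=[-2.4607]
Step 34: x=[6.0729] v=[-2.2074]
Step 35: x=[5.9758] v=[-1.9414]
Step 36: x=[5.8926] v=[-1.6644]
Step 37: x=[5.8237] v=[-1.3778]
Step 38: x=[5.7695] v=[-1.0834]
Step 39: x=[5.7304] v=[-0.7828]
Step 40: x=[5.7065] v=[-0.4777]
Step 41: x=[5.6980] v=[-0.1699]
Step 42: x=[5.7049] v=[0.1389]
First v>=0 after going negative at step 42, time=2.1000

Answer: 2.1000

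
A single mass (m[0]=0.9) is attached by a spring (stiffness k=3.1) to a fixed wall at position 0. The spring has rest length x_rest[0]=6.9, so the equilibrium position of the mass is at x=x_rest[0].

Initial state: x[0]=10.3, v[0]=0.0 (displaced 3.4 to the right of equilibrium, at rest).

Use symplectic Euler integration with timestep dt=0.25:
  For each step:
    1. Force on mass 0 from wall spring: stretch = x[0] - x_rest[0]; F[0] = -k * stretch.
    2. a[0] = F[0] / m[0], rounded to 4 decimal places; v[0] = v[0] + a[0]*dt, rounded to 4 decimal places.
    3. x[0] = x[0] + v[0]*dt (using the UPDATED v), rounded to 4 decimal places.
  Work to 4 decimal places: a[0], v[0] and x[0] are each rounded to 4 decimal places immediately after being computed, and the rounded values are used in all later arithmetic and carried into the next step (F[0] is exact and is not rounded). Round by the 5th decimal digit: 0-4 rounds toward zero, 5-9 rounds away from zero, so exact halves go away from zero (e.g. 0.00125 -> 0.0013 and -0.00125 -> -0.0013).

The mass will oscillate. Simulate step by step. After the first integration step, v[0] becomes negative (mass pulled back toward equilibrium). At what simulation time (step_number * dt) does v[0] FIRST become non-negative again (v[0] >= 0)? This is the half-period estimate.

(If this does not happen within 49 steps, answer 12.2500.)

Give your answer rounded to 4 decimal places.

Step 0: x=[10.3000] v=[0.0000]
Step 1: x=[9.5681] v=[-2.9278]
Step 2: x=[8.2618] v=[-5.2253]
Step 3: x=[6.6623] v=[-6.3980]
Step 4: x=[5.1140] v=[-6.1933]
Step 5: x=[3.9502] v=[-4.6554]
Step 6: x=[3.4214] v=[-2.1153]
Step 7: x=[3.6415] v=[0.8802]
First v>=0 after going negative at step 7, time=1.7500

Answer: 1.7500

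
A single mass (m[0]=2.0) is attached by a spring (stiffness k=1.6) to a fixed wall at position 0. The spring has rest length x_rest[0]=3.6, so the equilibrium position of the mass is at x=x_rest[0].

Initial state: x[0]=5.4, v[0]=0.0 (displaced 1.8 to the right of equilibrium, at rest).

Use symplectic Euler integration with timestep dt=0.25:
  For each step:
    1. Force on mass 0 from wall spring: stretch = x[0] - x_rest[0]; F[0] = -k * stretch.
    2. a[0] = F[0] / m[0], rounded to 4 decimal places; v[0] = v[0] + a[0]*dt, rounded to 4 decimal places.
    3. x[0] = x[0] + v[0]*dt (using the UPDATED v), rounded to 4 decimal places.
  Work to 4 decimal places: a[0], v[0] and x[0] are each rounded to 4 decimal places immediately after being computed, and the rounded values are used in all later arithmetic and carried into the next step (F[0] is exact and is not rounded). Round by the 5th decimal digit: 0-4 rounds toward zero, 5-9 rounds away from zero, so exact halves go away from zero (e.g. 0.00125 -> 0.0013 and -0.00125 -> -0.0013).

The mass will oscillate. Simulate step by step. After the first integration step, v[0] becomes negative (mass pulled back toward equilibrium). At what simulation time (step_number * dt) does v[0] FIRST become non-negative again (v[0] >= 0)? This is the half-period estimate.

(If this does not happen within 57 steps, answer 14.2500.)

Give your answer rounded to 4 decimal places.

Answer: 3.7500

Derivation:
Step 0: x=[5.4000] v=[0.0000]
Step 1: x=[5.3100] v=[-0.3600]
Step 2: x=[5.1345] v=[-0.7020]
Step 3: x=[4.8823] v=[-1.0089]
Step 4: x=[4.5660] v=[-1.2654]
Step 5: x=[4.2014] v=[-1.4586]
Step 6: x=[3.8067] v=[-1.5789]
Step 7: x=[3.4016] v=[-1.6203]
Step 8: x=[3.0065] v=[-1.5806]
Step 9: x=[2.6410] v=[-1.4619]
Step 10: x=[2.3235] v=[-1.2701]
Step 11: x=[2.0698] v=[-1.0148]
Step 12: x=[1.8926] v=[-0.7088]
Step 13: x=[1.8008] v=[-0.3673]
Step 14: x=[1.7989] v=[-0.0075]
Step 15: x=[1.8871] v=[0.3527]
First v>=0 after going negative at step 15, time=3.7500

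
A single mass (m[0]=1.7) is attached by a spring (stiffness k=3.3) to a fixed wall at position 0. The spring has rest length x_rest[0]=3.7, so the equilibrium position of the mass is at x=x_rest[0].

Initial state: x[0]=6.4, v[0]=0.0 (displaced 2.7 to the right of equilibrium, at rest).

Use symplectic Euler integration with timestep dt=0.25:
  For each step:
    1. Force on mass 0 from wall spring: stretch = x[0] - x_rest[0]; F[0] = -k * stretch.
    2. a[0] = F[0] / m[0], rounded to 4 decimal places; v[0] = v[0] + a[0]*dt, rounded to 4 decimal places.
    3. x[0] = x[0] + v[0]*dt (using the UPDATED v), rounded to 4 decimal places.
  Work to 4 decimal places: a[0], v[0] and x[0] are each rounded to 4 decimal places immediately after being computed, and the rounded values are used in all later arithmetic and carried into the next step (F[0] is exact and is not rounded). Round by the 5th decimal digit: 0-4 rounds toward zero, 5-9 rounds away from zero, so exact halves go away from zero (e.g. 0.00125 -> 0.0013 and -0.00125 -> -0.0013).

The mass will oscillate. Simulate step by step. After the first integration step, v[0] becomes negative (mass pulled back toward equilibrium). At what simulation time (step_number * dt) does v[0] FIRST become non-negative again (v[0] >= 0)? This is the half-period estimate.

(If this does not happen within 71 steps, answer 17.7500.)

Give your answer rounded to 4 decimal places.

Answer: 2.2500

Derivation:
Step 0: x=[6.4000] v=[0.0000]
Step 1: x=[6.0724] v=[-1.3103]
Step 2: x=[5.4570] v=[-2.4616]
Step 3: x=[4.6284] v=[-3.3143]
Step 4: x=[3.6872] v=[-3.7649]
Step 5: x=[2.7475] v=[-3.7587]
Step 6: x=[1.9234] v=[-3.2965]
Step 7: x=[1.3148] v=[-2.4343]
Step 8: x=[0.9956] v=[-1.2768]
Step 9: x=[1.0045] v=[0.0356]
First v>=0 after going negative at step 9, time=2.2500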